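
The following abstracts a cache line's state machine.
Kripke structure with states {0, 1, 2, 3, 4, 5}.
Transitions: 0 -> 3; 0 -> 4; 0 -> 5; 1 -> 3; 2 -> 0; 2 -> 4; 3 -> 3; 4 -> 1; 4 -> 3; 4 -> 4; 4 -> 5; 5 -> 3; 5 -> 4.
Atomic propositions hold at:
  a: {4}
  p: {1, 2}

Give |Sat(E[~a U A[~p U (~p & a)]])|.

Sat(~a) = {0, 1, 2, 3, 5}
Sat(~p) = {0, 3, 4, 5}
Sat(~p & a) = {4}
A[~p U (~p & a)]: least fixpoint, start Z0 = Sat((~p & a)) = {4}, add states in Sat(~p) with every successor in Z. Already a fixed point.
Sat(A[~p U (~p & a)]) = {4}
E[~a U A[~p U (~p & a)]]: least fixpoint, start Z0 = Sat(A[~p U (~p & a)]) = {4}, add states in Sat(~a) with some successor in Z. Z1 = {0, 2, 4, 5}; fixed.
Sat(E[~a U A[~p U (~p & a)]]) = {0, 2, 4, 5}
|Sat(E[~a U A[~p U (~p & a)]])| = |{0, 2, 4, 5}| = 4.

4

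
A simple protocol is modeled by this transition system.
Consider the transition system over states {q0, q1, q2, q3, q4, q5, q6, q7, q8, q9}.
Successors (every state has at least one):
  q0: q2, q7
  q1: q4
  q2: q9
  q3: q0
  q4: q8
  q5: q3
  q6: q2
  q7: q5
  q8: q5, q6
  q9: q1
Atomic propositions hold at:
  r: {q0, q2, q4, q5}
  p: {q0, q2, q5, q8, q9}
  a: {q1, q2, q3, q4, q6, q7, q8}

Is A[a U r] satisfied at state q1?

Yes

A[a U r]: least fixpoint, start Z0 = Sat(r) = {q0, q2, q4, q5}, add states in Sat(a) with every successor in Z. Z1 = {q0, q1, q2, q3, q4, q5, q6, q7}; Z2 = {q0, q1, q2, q3, q4, q5, q6, q7, q8}; fixed.
Sat(A[a U r]) = {q0, q1, q2, q3, q4, q5, q6, q7, q8}
q1 ∈ Sat(A[a U r]) = {q0, q1, q2, q3, q4, q5, q6, q7, q8}, so the formula holds at q1.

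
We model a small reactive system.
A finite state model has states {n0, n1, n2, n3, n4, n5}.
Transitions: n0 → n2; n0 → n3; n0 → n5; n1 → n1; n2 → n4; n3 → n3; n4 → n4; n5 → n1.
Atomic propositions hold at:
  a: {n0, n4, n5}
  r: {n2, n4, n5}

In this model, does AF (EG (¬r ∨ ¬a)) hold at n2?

Sat(¬r) = {n0, n1, n3}
Sat(¬a) = {n1, n2, n3}
Sat(¬r ∨ ¬a) = {n0, n1, n2, n3}
EG (¬r ∨ ¬a): greatest fixpoint, start Z0 = {n0, n1, n2, n3}, keep only states in Sat with some successor in Z. Z1 = {n0, n1, n3}; fixed.
Sat(EG (¬r ∨ ¬a)) = {n0, n1, n3}
AF (EG (¬r ∨ ¬a)): least fixpoint, start Z0 = {n0, n1, n3}, add states with every successor in Z. Z1 = {n0, n1, n3, n5}; fixed.
Sat(AF (EG (¬r ∨ ¬a))) = {n0, n1, n3, n5}
n2 ∉ Sat(AF (EG (¬r ∨ ¬a))) = {n0, n1, n3, n5}, so the formula does not hold at n2.

No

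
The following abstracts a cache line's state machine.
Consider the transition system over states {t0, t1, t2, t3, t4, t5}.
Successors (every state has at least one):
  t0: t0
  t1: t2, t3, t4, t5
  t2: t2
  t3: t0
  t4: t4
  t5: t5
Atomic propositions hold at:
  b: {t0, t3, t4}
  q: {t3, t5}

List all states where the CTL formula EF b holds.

EF b: least fixpoint, start Z0 = {t0, t3, t4}, add states with some successor in Z. Z1 = {t0, t1, t3, t4}; fixed.
Sat(EF b) = {t0, t1, t3, t4}

{t0, t1, t3, t4}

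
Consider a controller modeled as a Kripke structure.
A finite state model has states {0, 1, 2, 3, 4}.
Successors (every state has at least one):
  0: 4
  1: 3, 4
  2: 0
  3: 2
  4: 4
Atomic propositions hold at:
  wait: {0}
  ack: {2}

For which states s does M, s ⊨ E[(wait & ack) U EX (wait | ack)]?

Sat(wait & ack) = ∅
Sat(wait | ack) = {0, 2}
Sat(EX (wait | ack)) = {s : some successor in {0, 2}} = {2, 3}
E[(wait & ack) U EX (wait | ack)]: least fixpoint, start Z0 = Sat(EX (wait | ack)) = {2, 3}, add states in Sat(wait & ack) with some successor in Z. Already a fixed point.
Sat(E[(wait & ack) U EX (wait | ack)]) = {2, 3}

{2, 3}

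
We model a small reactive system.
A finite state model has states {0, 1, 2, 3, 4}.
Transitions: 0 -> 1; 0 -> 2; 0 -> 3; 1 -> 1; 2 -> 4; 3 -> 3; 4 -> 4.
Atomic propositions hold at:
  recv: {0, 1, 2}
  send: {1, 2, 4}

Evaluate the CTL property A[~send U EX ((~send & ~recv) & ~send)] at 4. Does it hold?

No

Sat(~send) = {0, 3}
Sat(~recv) = {3, 4}
Sat(~send & ~recv) = {3}
Sat((~send & ~recv) & ~send) = {3}
Sat(EX ((~send & ~recv) & ~send)) = {s : some successor in {3}} = {0, 3}
A[~send U EX ((~send & ~recv) & ~send)]: least fixpoint, start Z0 = Sat(EX ((~send & ~recv) & ~send)) = {0, 3}, add states in Sat(~send) with every successor in Z. Already a fixed point.
Sat(A[~send U EX ((~send & ~recv) & ~send)]) = {0, 3}
4 ∉ Sat(A[~send U EX ((~send & ~recv) & ~send)]) = {0, 3}, so the formula does not hold at 4.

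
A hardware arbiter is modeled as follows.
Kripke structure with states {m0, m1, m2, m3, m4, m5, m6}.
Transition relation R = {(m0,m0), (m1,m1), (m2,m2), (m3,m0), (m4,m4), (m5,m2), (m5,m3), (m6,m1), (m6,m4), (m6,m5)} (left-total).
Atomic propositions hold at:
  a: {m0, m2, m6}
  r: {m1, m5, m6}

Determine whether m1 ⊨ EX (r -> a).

Sat(r -> a) = {m0, m2, m3, m4, m6}
Sat(EX (r -> a)) = {s : some successor in {m0, m2, m3, m4, m6}} = {m0, m2, m3, m4, m5, m6}
m1 ∉ Sat(EX (r -> a)) = {m0, m2, m3, m4, m5, m6}, so the formula does not hold at m1.

No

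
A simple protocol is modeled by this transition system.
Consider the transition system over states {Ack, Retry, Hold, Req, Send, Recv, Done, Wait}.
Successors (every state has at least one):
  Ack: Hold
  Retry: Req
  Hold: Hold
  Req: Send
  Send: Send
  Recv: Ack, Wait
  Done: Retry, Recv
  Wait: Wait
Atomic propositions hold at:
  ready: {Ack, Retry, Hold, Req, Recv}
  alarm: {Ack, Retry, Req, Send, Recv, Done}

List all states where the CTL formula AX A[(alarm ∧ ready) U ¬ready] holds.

Sat(alarm ∧ ready) = {Ack, Retry, Req, Recv}
Sat(¬ready) = {Send, Done, Wait}
A[(alarm ∧ ready) U ¬ready]: least fixpoint, start Z0 = Sat(¬ready) = {Send, Done, Wait}, add states in Sat(alarm ∧ ready) with every successor in Z. Z1 = {Req, Send, Done, Wait}; Z2 = {Retry, Req, Send, Done, Wait}; fixed.
Sat(A[(alarm ∧ ready) U ¬ready]) = {Retry, Req, Send, Done, Wait}
Sat(AX A[(alarm ∧ ready) U ¬ready]) = {s : every successor in {Retry, Req, Send, Done, Wait}} = {Retry, Req, Send, Wait}

{Retry, Req, Send, Wait}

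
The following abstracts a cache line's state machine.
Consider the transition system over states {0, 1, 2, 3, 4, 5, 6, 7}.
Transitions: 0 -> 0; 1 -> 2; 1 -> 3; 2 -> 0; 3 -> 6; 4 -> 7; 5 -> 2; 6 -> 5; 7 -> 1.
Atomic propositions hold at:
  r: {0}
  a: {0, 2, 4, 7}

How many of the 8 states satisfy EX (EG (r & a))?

Sat(r & a) = {0}
EG (r & a): greatest fixpoint, start Z0 = {0}, keep only states in Sat with some successor in Z. Already a fixed point.
Sat(EG (r & a)) = {0}
Sat(EX (EG (r & a))) = {s : some successor in {0}} = {0, 2}
|Sat(EX (EG (r & a)))| = |{0, 2}| = 2.

2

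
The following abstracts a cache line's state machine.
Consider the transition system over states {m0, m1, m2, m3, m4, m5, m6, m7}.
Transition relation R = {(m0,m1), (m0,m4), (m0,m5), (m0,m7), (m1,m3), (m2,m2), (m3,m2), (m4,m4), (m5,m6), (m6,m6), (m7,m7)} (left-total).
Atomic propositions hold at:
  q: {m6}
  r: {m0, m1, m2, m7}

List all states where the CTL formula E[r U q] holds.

{m6}

E[r U q]: least fixpoint, start Z0 = Sat(q) = {m6}, add states in Sat(r) with some successor in Z. Already a fixed point.
Sat(E[r U q]) = {m6}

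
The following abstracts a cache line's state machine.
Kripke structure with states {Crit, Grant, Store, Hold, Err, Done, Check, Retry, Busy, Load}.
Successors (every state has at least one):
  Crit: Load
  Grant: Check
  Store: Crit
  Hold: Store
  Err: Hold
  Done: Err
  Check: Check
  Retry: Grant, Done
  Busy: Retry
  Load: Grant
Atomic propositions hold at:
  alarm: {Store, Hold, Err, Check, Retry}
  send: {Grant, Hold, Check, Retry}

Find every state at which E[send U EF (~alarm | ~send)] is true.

Sat(~alarm) = {Crit, Grant, Done, Busy, Load}
Sat(~send) = {Crit, Store, Err, Done, Busy, Load}
Sat(~alarm | ~send) = {Crit, Grant, Store, Err, Done, Busy, Load}
EF (~alarm | ~send): least fixpoint, start Z0 = {Crit, Grant, Store, Err, Done, Busy, Load}, add states with some successor in Z. Z1 = {Crit, Grant, Store, Hold, Err, Done, Retry, Busy, Load}; fixed.
Sat(EF (~alarm | ~send)) = {Crit, Grant, Store, Hold, Err, Done, Retry, Busy, Load}
E[send U EF (~alarm | ~send)]: least fixpoint, start Z0 = Sat(EF (~alarm | ~send)) = {Crit, Grant, Store, Hold, Err, Done, Retry, Busy, Load}, add states in Sat(send) with some successor in Z. Already a fixed point.
Sat(E[send U EF (~alarm | ~send)]) = {Crit, Grant, Store, Hold, Err, Done, Retry, Busy, Load}

{Crit, Grant, Store, Hold, Err, Done, Retry, Busy, Load}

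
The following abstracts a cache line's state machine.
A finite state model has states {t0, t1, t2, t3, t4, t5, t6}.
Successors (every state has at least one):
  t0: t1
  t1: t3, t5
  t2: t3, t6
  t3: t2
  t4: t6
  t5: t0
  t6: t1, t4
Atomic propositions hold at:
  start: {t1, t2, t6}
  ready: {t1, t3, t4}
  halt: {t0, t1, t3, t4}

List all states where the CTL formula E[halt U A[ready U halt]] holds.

{t0, t1, t3, t4}

A[ready U halt]: least fixpoint, start Z0 = Sat(halt) = {t0, t1, t3, t4}, add states in Sat(ready) with every successor in Z. Already a fixed point.
Sat(A[ready U halt]) = {t0, t1, t3, t4}
E[halt U A[ready U halt]]: least fixpoint, start Z0 = Sat(A[ready U halt]) = {t0, t1, t3, t4}, add states in Sat(halt) with some successor in Z. Already a fixed point.
Sat(E[halt U A[ready U halt]]) = {t0, t1, t3, t4}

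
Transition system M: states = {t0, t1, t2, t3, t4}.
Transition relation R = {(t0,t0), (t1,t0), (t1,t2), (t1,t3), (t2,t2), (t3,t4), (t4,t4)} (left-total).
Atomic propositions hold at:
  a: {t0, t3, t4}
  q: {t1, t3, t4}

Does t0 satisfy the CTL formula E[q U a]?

Yes

E[q U a]: least fixpoint, start Z0 = Sat(a) = {t0, t3, t4}, add states in Sat(q) with some successor in Z. Z1 = {t0, t1, t3, t4}; fixed.
Sat(E[q U a]) = {t0, t1, t3, t4}
t0 ∈ Sat(E[q U a]) = {t0, t1, t3, t4}, so the formula holds at t0.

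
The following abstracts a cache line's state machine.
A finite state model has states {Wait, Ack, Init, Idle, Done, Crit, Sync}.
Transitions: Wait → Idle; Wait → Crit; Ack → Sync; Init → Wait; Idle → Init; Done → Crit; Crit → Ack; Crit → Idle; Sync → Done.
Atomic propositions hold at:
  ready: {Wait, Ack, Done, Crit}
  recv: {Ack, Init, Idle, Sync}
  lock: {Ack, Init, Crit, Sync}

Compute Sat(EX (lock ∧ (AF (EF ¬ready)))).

Sat(¬ready) = {Init, Idle, Sync}
EF ¬ready: least fixpoint, start Z0 = {Init, Idle, Sync}, add states with some successor in Z. Z1 = {Wait, Ack, Init, Idle, Crit, Sync}; Z2 = {Wait, Ack, Init, Idle, Done, Crit, Sync}; fixed.
Sat(EF ¬ready) = {Wait, Ack, Init, Idle, Done, Crit, Sync}
AF (EF ¬ready): least fixpoint, start Z0 = {Wait, Ack, Init, Idle, Done, Crit, Sync}, add states with every successor in Z. Already a fixed point.
Sat(AF (EF ¬ready)) = {Wait, Ack, Init, Idle, Done, Crit, Sync}
Sat(lock ∧ (AF (EF ¬ready))) = {Ack, Init, Crit, Sync}
Sat(EX (lock ∧ (AF (EF ¬ready)))) = {s : some successor in {Ack, Init, Crit, Sync}} = {Wait, Ack, Idle, Done, Crit}

{Wait, Ack, Idle, Done, Crit}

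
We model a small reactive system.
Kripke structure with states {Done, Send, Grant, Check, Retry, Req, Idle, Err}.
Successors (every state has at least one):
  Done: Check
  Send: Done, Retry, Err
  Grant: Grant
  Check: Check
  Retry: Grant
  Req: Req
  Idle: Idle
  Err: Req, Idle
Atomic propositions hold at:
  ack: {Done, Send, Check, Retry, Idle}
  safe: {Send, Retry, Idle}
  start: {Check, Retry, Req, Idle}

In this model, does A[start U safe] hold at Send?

A[start U safe]: least fixpoint, start Z0 = Sat(safe) = {Send, Retry, Idle}, add states in Sat(start) with every successor in Z. Already a fixed point.
Sat(A[start U safe]) = {Send, Retry, Idle}
Send ∈ Sat(A[start U safe]) = {Send, Retry, Idle}, so the formula holds at Send.

Yes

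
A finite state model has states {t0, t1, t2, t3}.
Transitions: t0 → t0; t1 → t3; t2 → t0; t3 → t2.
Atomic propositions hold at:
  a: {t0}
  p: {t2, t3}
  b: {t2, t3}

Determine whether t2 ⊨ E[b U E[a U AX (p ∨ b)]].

Sat(p ∨ b) = {t2, t3}
Sat(AX (p ∨ b)) = {s : every successor in {t2, t3}} = {t1, t3}
E[a U AX (p ∨ b)]: least fixpoint, start Z0 = Sat(AX (p ∨ b)) = {t1, t3}, add states in Sat(a) with some successor in Z. Already a fixed point.
Sat(E[a U AX (p ∨ b)]) = {t1, t3}
E[b U E[a U AX (p ∨ b)]]: least fixpoint, start Z0 = Sat(E[a U AX (p ∨ b)]) = {t1, t3}, add states in Sat(b) with some successor in Z. Already a fixed point.
Sat(E[b U E[a U AX (p ∨ b)]]) = {t1, t3}
t2 ∉ Sat(E[b U E[a U AX (p ∨ b)]]) = {t1, t3}, so the formula does not hold at t2.

No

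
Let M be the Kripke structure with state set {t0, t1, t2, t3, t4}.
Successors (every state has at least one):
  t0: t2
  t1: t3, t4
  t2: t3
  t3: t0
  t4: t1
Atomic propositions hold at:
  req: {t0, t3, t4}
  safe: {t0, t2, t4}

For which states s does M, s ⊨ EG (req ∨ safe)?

{t0, t2, t3}

Sat(req ∨ safe) = {t0, t2, t3, t4}
EG (req ∨ safe): greatest fixpoint, start Z0 = {t0, t2, t3, t4}, keep only states in Sat with some successor in Z. Z1 = {t0, t2, t3}; fixed.
Sat(EG (req ∨ safe)) = {t0, t2, t3}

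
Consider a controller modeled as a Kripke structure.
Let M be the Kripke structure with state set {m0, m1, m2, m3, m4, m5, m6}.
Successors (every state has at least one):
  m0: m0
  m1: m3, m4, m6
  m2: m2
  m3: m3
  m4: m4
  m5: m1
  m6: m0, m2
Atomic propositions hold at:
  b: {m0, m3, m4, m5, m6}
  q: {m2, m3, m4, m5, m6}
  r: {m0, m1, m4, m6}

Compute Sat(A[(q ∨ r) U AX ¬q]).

{m0, m5}

Sat(q ∨ r) = {m0, m1, m2, m3, m4, m5, m6}
Sat(¬q) = {m0, m1}
Sat(AX ¬q) = {s : every successor in {m0, m1}} = {m0, m5}
A[(q ∨ r) U AX ¬q]: least fixpoint, start Z0 = Sat(AX ¬q) = {m0, m5}, add states in Sat(q ∨ r) with every successor in Z. Already a fixed point.
Sat(A[(q ∨ r) U AX ¬q]) = {m0, m5}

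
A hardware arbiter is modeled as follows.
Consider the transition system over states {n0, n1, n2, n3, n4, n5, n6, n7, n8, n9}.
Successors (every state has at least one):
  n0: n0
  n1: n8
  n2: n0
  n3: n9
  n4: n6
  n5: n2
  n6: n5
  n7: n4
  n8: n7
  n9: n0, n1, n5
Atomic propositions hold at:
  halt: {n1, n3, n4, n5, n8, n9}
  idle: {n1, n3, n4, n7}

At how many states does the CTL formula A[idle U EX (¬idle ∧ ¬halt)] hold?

7

Sat(¬idle) = {n0, n2, n5, n6, n8, n9}
Sat(¬halt) = {n0, n2, n6, n7}
Sat(¬idle ∧ ¬halt) = {n0, n2, n6}
Sat(EX (¬idle ∧ ¬halt)) = {s : some successor in {n0, n2, n6}} = {n0, n2, n4, n5, n9}
A[idle U EX (¬idle ∧ ¬halt)]: least fixpoint, start Z0 = Sat(EX (¬idle ∧ ¬halt)) = {n0, n2, n4, n5, n9}, add states in Sat(idle) with every successor in Z. Z1 = {n0, n2, n3, n4, n5, n7, n9}; fixed.
Sat(A[idle U EX (¬idle ∧ ¬halt)]) = {n0, n2, n3, n4, n5, n7, n9}
|Sat(A[idle U EX (¬idle ∧ ¬halt)])| = |{n0, n2, n3, n4, n5, n7, n9}| = 7.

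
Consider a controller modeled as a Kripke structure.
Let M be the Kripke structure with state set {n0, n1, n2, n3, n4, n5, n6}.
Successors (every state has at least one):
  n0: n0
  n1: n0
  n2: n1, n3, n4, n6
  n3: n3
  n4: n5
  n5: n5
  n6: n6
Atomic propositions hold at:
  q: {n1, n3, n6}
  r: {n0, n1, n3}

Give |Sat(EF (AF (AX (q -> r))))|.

6

Sat(q -> r) = {n0, n1, n2, n3, n4, n5}
Sat(AX (q -> r)) = {s : every successor in {n0, n1, n2, n3, n4, n5}} = {n0, n1, n3, n4, n5}
AF (AX (q -> r)): least fixpoint, start Z0 = {n0, n1, n3, n4, n5}, add states with every successor in Z. Already a fixed point.
Sat(AF (AX (q -> r))) = {n0, n1, n3, n4, n5}
EF (AF (AX (q -> r))): least fixpoint, start Z0 = {n0, n1, n3, n4, n5}, add states with some successor in Z. Z1 = {n0, n1, n2, n3, n4, n5}; fixed.
Sat(EF (AF (AX (q -> r)))) = {n0, n1, n2, n3, n4, n5}
|Sat(EF (AF (AX (q -> r))))| = |{n0, n1, n2, n3, n4, n5}| = 6.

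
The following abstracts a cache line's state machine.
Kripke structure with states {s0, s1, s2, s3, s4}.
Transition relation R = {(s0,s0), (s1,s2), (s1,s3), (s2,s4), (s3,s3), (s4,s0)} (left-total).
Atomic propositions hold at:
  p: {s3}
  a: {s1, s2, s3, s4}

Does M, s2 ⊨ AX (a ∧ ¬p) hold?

Sat(¬p) = {s0, s1, s2, s4}
Sat(a ∧ ¬p) = {s1, s2, s4}
Sat(AX (a ∧ ¬p)) = {s : every successor in {s1, s2, s4}} = {s2}
s2 ∈ Sat(AX (a ∧ ¬p)) = {s2}, so the formula holds at s2.

Yes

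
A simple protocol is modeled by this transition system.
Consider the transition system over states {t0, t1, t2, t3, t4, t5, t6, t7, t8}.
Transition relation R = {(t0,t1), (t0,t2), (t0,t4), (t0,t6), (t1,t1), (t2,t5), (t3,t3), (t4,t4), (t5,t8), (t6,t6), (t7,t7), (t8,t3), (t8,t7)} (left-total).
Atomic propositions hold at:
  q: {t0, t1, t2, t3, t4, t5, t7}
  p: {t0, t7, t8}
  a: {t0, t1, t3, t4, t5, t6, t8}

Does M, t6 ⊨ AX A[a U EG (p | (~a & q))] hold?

No

Sat(~a) = {t2, t7}
Sat(~a & q) = {t2, t7}
Sat(p | (~a & q)) = {t0, t2, t7, t8}
EG (p | (~a & q)): greatest fixpoint, start Z0 = {t0, t2, t7, t8}, keep only states in Sat with some successor in Z. Z1 = {t0, t7, t8}; Z2 = {t7, t8}; fixed.
Sat(EG (p | (~a & q))) = {t7, t8}
A[a U EG (p | (~a & q))]: least fixpoint, start Z0 = Sat(EG (p | (~a & q))) = {t7, t8}, add states in Sat(a) with every successor in Z. Z1 = {t5, t7, t8}; fixed.
Sat(A[a U EG (p | (~a & q))]) = {t5, t7, t8}
Sat(AX A[a U EG (p | (~a & q))]) = {s : every successor in {t5, t7, t8}} = {t2, t5, t7}
t6 ∉ Sat(AX A[a U EG (p | (~a & q))]) = {t2, t5, t7}, so the formula does not hold at t6.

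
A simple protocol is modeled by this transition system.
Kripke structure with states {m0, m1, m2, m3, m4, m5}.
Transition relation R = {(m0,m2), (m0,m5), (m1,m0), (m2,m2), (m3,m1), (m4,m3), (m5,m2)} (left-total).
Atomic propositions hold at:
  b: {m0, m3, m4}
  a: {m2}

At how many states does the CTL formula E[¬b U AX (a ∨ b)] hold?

Sat(¬b) = {m1, m2, m5}
Sat(a ∨ b) = {m0, m2, m3, m4}
Sat(AX (a ∨ b)) = {s : every successor in {m0, m2, m3, m4}} = {m1, m2, m4, m5}
E[¬b U AX (a ∨ b)]: least fixpoint, start Z0 = Sat(AX (a ∨ b)) = {m1, m2, m4, m5}, add states in Sat(¬b) with some successor in Z. Already a fixed point.
Sat(E[¬b U AX (a ∨ b)]) = {m1, m2, m4, m5}
|Sat(E[¬b U AX (a ∨ b)])| = |{m1, m2, m4, m5}| = 4.

4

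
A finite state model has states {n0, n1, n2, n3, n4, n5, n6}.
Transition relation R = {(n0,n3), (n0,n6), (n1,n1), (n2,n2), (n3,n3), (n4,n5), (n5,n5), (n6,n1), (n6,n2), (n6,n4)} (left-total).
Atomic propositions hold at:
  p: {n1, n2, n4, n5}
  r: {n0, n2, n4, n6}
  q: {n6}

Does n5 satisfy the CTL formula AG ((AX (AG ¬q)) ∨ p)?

Yes

Sat(¬q) = {n0, n1, n2, n3, n4, n5}
AG ¬q: greatest fixpoint, start Z0 = {n0, n1, n2, n3, n4, n5}, keep only states in Sat with every successor in Z. Z1 = {n1, n2, n3, n4, n5}; fixed.
Sat(AG ¬q) = {n1, n2, n3, n4, n5}
Sat(AX (AG ¬q)) = {s : every successor in {n1, n2, n3, n4, n5}} = {n1, n2, n3, n4, n5, n6}
Sat((AX (AG ¬q)) ∨ p) = {n1, n2, n3, n4, n5, n6}
AG ((AX (AG ¬q)) ∨ p): greatest fixpoint, start Z0 = {n1, n2, n3, n4, n5, n6}, keep only states in Sat with every successor in Z. Already a fixed point.
Sat(AG ((AX (AG ¬q)) ∨ p)) = {n1, n2, n3, n4, n5, n6}
n5 ∈ Sat(AG ((AX (AG ¬q)) ∨ p)) = {n1, n2, n3, n4, n5, n6}, so the formula holds at n5.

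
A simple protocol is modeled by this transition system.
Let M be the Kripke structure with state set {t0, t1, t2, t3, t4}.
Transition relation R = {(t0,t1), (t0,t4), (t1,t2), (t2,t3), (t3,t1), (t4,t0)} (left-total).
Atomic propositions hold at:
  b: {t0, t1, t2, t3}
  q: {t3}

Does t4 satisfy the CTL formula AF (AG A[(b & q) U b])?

No

Sat(b & q) = {t3}
A[(b & q) U b]: least fixpoint, start Z0 = Sat(b) = {t0, t1, t2, t3}, add states in Sat(b & q) with every successor in Z. Already a fixed point.
Sat(A[(b & q) U b]) = {t0, t1, t2, t3}
AG A[(b & q) U b]: greatest fixpoint, start Z0 = {t0, t1, t2, t3}, keep only states in Sat with every successor in Z. Z1 = {t1, t2, t3}; fixed.
Sat(AG A[(b & q) U b]) = {t1, t2, t3}
AF (AG A[(b & q) U b]): least fixpoint, start Z0 = {t1, t2, t3}, add states with every successor in Z. Already a fixed point.
Sat(AF (AG A[(b & q) U b])) = {t1, t2, t3}
t4 ∉ Sat(AF (AG A[(b & q) U b])) = {t1, t2, t3}, so the formula does not hold at t4.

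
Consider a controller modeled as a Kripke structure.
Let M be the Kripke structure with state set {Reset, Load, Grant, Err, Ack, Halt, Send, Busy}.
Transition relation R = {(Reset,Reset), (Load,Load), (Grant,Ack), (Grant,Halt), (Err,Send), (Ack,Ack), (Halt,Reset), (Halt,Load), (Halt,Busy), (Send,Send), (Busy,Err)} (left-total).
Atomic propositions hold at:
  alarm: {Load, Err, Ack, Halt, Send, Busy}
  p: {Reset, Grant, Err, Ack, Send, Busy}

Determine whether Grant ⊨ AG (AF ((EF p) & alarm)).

No

EF p: least fixpoint, start Z0 = {Reset, Grant, Err, Ack, Send, Busy}, add states with some successor in Z. Z1 = {Reset, Grant, Err, Ack, Halt, Send, Busy}; fixed.
Sat(EF p) = {Reset, Grant, Err, Ack, Halt, Send, Busy}
Sat((EF p) & alarm) = {Err, Ack, Halt, Send, Busy}
AF ((EF p) & alarm): least fixpoint, start Z0 = {Err, Ack, Halt, Send, Busy}, add states with every successor in Z. Z1 = {Grant, Err, Ack, Halt, Send, Busy}; fixed.
Sat(AF ((EF p) & alarm)) = {Grant, Err, Ack, Halt, Send, Busy}
AG (AF ((EF p) & alarm)): greatest fixpoint, start Z0 = {Grant, Err, Ack, Halt, Send, Busy}, keep only states in Sat with every successor in Z. Z1 = {Grant, Err, Ack, Send, Busy}; Z2 = {Err, Ack, Send, Busy}; fixed.
Sat(AG (AF ((EF p) & alarm))) = {Err, Ack, Send, Busy}
Grant ∉ Sat(AG (AF ((EF p) & alarm))) = {Err, Ack, Send, Busy}, so the formula does not hold at Grant.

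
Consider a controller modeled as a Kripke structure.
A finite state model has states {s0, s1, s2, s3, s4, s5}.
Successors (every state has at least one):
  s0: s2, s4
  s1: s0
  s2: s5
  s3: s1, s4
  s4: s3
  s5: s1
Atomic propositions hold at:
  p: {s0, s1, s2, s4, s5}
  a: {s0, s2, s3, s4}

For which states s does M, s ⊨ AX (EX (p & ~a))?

{s2, s4}

Sat(~a) = {s1, s5}
Sat(p & ~a) = {s1, s5}
Sat(EX (p & ~a)) = {s : some successor in {s1, s5}} = {s2, s3, s5}
Sat(AX (EX (p & ~a))) = {s : every successor in {s2, s3, s5}} = {s2, s4}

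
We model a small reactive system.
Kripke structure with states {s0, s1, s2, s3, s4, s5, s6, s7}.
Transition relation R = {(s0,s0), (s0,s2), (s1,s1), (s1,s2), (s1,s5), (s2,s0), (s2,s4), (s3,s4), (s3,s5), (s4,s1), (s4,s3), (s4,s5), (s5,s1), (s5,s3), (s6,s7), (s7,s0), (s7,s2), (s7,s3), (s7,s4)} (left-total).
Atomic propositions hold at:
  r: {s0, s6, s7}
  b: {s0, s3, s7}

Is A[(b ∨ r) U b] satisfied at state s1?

No

Sat(b ∨ r) = {s0, s3, s6, s7}
A[(b ∨ r) U b]: least fixpoint, start Z0 = Sat(b) = {s0, s3, s7}, add states in Sat(b ∨ r) with every successor in Z. Z1 = {s0, s3, s6, s7}; fixed.
Sat(A[(b ∨ r) U b]) = {s0, s3, s6, s7}
s1 ∉ Sat(A[(b ∨ r) U b]) = {s0, s3, s6, s7}, so the formula does not hold at s1.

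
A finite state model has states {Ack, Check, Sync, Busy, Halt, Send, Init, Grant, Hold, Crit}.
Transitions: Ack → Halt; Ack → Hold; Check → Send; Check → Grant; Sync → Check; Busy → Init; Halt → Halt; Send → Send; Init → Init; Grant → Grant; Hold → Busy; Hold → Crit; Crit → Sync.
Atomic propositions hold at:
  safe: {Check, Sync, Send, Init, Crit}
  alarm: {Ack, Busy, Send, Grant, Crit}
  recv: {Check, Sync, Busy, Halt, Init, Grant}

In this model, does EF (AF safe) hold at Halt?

No

AF safe: least fixpoint, start Z0 = {Check, Sync, Send, Init, Crit}, add states with every successor in Z. Z1 = {Check, Sync, Busy, Send, Init, Crit}; Z2 = {Check, Sync, Busy, Send, Init, Hold, Crit}; fixed.
Sat(AF safe) = {Check, Sync, Busy, Send, Init, Hold, Crit}
EF (AF safe): least fixpoint, start Z0 = {Check, Sync, Busy, Send, Init, Hold, Crit}, add states with some successor in Z. Z1 = {Ack, Check, Sync, Busy, Send, Init, Hold, Crit}; fixed.
Sat(EF (AF safe)) = {Ack, Check, Sync, Busy, Send, Init, Hold, Crit}
Halt ∉ Sat(EF (AF safe)) = {Ack, Check, Sync, Busy, Send, Init, Hold, Crit}, so the formula does not hold at Halt.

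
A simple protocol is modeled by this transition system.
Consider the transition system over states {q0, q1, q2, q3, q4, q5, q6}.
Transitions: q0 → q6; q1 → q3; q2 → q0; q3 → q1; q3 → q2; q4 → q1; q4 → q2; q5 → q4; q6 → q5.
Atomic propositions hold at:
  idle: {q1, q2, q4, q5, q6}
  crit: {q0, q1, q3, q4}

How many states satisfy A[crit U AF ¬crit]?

4

Sat(¬crit) = {q2, q5, q6}
AF ¬crit: least fixpoint, start Z0 = {q2, q5, q6}, add states with every successor in Z. Z1 = {q0, q2, q5, q6}; fixed.
Sat(AF ¬crit) = {q0, q2, q5, q6}
A[crit U AF ¬crit]: least fixpoint, start Z0 = Sat(AF ¬crit) = {q0, q2, q5, q6}, add states in Sat(crit) with every successor in Z. Already a fixed point.
Sat(A[crit U AF ¬crit]) = {q0, q2, q5, q6}
|Sat(A[crit U AF ¬crit])| = |{q0, q2, q5, q6}| = 4.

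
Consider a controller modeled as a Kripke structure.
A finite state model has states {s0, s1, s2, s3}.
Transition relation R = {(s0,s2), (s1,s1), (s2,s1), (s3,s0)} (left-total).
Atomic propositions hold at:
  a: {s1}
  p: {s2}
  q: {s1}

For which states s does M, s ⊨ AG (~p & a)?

Sat(~p) = {s0, s1, s3}
Sat(~p & a) = {s1}
AG (~p & a): greatest fixpoint, start Z0 = {s1}, keep only states in Sat with every successor in Z. Already a fixed point.
Sat(AG (~p & a)) = {s1}

{s1}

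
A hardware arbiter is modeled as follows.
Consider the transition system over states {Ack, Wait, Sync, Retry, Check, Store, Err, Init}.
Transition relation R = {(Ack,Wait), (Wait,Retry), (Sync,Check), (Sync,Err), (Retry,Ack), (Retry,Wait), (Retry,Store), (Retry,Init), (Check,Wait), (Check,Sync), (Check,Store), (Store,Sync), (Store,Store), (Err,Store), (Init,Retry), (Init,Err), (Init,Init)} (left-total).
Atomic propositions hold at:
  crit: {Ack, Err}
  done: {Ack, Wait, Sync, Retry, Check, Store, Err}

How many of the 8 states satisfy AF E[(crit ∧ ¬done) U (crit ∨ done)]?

7

Sat(¬done) = {Init}
Sat(crit ∧ ¬done) = ∅
Sat(crit ∨ done) = {Ack, Wait, Sync, Retry, Check, Store, Err}
E[(crit ∧ ¬done) U (crit ∨ done)]: least fixpoint, start Z0 = Sat((crit ∨ done)) = {Ack, Wait, Sync, Retry, Check, Store, Err}, add states in Sat(crit ∧ ¬done) with some successor in Z. Already a fixed point.
Sat(E[(crit ∧ ¬done) U (crit ∨ done)]) = {Ack, Wait, Sync, Retry, Check, Store, Err}
AF E[(crit ∧ ¬done) U (crit ∨ done)]: least fixpoint, start Z0 = {Ack, Wait, Sync, Retry, Check, Store, Err}, add states with every successor in Z. Already a fixed point.
Sat(AF E[(crit ∧ ¬done) U (crit ∨ done)]) = {Ack, Wait, Sync, Retry, Check, Store, Err}
|Sat(AF E[(crit ∧ ¬done) U (crit ∨ done)])| = |{Ack, Wait, Sync, Retry, Check, Store, Err}| = 7.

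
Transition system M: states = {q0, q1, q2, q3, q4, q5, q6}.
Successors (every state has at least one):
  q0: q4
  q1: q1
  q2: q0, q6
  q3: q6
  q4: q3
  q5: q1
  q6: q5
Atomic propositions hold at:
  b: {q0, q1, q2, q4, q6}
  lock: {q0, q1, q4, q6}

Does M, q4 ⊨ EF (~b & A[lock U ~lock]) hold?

Yes

Sat(~b) = {q3, q5}
Sat(~lock) = {q2, q3, q5}
A[lock U ~lock]: least fixpoint, start Z0 = Sat(~lock) = {q2, q3, q5}, add states in Sat(lock) with every successor in Z. Z1 = {q2, q3, q4, q5, q6}; Z2 = {q0, q2, q3, q4, q5, q6}; fixed.
Sat(A[lock U ~lock]) = {q0, q2, q3, q4, q5, q6}
Sat(~b & A[lock U ~lock]) = {q3, q5}
EF (~b & A[lock U ~lock]): least fixpoint, start Z0 = {q3, q5}, add states with some successor in Z. Z1 = {q3, q4, q5, q6}; Z2 = {q0, q2, q3, q4, q5, q6}; fixed.
Sat(EF (~b & A[lock U ~lock])) = {q0, q2, q3, q4, q5, q6}
q4 ∈ Sat(EF (~b & A[lock U ~lock])) = {q0, q2, q3, q4, q5, q6}, so the formula holds at q4.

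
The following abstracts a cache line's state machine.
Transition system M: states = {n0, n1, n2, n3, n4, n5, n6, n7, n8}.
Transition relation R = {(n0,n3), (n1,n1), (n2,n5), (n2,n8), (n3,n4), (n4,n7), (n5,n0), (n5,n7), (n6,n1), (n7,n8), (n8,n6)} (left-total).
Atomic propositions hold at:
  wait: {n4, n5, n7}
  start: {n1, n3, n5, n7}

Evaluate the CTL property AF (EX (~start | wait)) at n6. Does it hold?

No

Sat(~start) = {n0, n2, n4, n6, n8}
Sat(~start | wait) = {n0, n2, n4, n5, n6, n7, n8}
Sat(EX (~start | wait)) = {s : some successor in {n0, n2, n4, n5, n6, n7, n8}} = {n2, n3, n4, n5, n7, n8}
AF (EX (~start | wait)): least fixpoint, start Z0 = {n2, n3, n4, n5, n7, n8}, add states with every successor in Z. Z1 = {n0, n2, n3, n4, n5, n7, n8}; fixed.
Sat(AF (EX (~start | wait))) = {n0, n2, n3, n4, n5, n7, n8}
n6 ∉ Sat(AF (EX (~start | wait))) = {n0, n2, n3, n4, n5, n7, n8}, so the formula does not hold at n6.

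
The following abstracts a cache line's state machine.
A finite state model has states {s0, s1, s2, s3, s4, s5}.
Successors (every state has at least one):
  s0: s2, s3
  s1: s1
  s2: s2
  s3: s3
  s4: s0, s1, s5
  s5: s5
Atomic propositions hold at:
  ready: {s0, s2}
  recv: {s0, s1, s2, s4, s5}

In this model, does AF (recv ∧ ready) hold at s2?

Sat(recv ∧ ready) = {s0, s2}
AF (recv ∧ ready): least fixpoint, start Z0 = {s0, s2}, add states with every successor in Z. Already a fixed point.
Sat(AF (recv ∧ ready)) = {s0, s2}
s2 ∈ Sat(AF (recv ∧ ready)) = {s0, s2}, so the formula holds at s2.

Yes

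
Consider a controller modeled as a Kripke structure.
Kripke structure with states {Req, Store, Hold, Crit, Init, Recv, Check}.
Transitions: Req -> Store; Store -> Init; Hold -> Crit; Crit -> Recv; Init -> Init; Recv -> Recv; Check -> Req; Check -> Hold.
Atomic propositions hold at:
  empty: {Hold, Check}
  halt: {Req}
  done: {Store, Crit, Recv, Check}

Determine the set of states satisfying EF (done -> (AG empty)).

{Req, Store, Hold, Init, Check}

AG empty: greatest fixpoint, start Z0 = {Hold, Check}, keep only states in Sat with every successor in Z. Z1 = ∅; fixed.
Sat(AG empty) = ∅
Sat(done -> (AG empty)) = {Req, Hold, Init}
EF (done -> (AG empty)): least fixpoint, start Z0 = {Req, Hold, Init}, add states with some successor in Z. Z1 = {Req, Store, Hold, Init, Check}; fixed.
Sat(EF (done -> (AG empty))) = {Req, Store, Hold, Init, Check}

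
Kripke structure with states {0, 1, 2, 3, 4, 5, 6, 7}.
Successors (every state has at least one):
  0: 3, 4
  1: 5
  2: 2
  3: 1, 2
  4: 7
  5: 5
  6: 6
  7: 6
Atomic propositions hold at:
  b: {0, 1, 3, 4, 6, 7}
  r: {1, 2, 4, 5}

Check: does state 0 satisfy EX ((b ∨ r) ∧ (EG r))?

Sat(b ∨ r) = {0, 1, 2, 3, 4, 5, 6, 7}
EG r: greatest fixpoint, start Z0 = {1, 2, 4, 5}, keep only states in Sat with some successor in Z. Z1 = {1, 2, 5}; fixed.
Sat(EG r) = {1, 2, 5}
Sat((b ∨ r) ∧ (EG r)) = {1, 2, 5}
Sat(EX ((b ∨ r) ∧ (EG r))) = {s : some successor in {1, 2, 5}} = {1, 2, 3, 5}
0 ∉ Sat(EX ((b ∨ r) ∧ (EG r))) = {1, 2, 3, 5}, so the formula does not hold at 0.

No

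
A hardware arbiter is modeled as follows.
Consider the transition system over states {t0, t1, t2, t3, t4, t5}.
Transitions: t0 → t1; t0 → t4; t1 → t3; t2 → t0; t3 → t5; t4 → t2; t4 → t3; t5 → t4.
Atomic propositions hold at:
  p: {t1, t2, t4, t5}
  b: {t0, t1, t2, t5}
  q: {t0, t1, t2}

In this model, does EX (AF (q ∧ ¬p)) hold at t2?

Sat(¬p) = {t0, t3}
Sat(q ∧ ¬p) = {t0}
AF (q ∧ ¬p): least fixpoint, start Z0 = {t0}, add states with every successor in Z. Z1 = {t0, t2}; fixed.
Sat(AF (q ∧ ¬p)) = {t0, t2}
Sat(EX (AF (q ∧ ¬p))) = {s : some successor in {t0, t2}} = {t2, t4}
t2 ∈ Sat(EX (AF (q ∧ ¬p))) = {t2, t4}, so the formula holds at t2.

Yes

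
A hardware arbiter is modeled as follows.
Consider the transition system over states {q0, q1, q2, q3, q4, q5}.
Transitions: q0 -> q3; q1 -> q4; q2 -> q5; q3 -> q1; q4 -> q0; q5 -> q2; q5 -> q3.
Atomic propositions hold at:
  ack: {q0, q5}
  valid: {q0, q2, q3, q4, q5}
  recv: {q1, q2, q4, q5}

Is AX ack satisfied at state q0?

Sat(AX ack) = {s : every successor in {q0, q5}} = {q2, q4}
q0 ∉ Sat(AX ack) = {q2, q4}, so the formula does not hold at q0.

No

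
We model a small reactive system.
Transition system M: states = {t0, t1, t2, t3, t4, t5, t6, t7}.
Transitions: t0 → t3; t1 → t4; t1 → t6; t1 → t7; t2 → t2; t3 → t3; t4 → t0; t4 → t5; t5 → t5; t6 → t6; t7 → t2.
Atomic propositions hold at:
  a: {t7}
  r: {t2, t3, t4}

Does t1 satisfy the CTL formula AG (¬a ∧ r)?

No

Sat(¬a) = {t0, t1, t2, t3, t4, t5, t6}
Sat(¬a ∧ r) = {t2, t3, t4}
AG (¬a ∧ r): greatest fixpoint, start Z0 = {t2, t3, t4}, keep only states in Sat with every successor in Z. Z1 = {t2, t3}; fixed.
Sat(AG (¬a ∧ r)) = {t2, t3}
t1 ∉ Sat(AG (¬a ∧ r)) = {t2, t3}, so the formula does not hold at t1.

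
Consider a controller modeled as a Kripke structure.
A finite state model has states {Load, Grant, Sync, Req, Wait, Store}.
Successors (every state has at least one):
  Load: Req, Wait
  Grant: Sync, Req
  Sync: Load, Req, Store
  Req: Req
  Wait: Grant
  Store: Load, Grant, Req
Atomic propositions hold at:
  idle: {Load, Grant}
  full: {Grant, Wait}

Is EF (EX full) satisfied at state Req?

Sat(EX full) = {s : some successor in {Grant, Wait}} = {Load, Wait, Store}
EF (EX full): least fixpoint, start Z0 = {Load, Wait, Store}, add states with some successor in Z. Z1 = {Load, Sync, Wait, Store}; Z2 = {Load, Grant, Sync, Wait, Store}; fixed.
Sat(EF (EX full)) = {Load, Grant, Sync, Wait, Store}
Req ∉ Sat(EF (EX full)) = {Load, Grant, Sync, Wait, Store}, so the formula does not hold at Req.

No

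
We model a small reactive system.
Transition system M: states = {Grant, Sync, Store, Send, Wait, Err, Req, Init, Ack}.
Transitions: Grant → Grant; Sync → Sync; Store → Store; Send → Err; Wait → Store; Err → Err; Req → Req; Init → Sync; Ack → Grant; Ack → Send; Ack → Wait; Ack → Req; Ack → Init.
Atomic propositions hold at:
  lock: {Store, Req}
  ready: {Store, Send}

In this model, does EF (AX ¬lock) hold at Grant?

Yes

Sat(¬lock) = {Grant, Sync, Send, Wait, Err, Init, Ack}
Sat(AX ¬lock) = {s : every successor in {Grant, Sync, Send, Wait, Err, Init, Ack}} = {Grant, Sync, Send, Err, Init}
EF (AX ¬lock): least fixpoint, start Z0 = {Grant, Sync, Send, Err, Init}, add states with some successor in Z. Z1 = {Grant, Sync, Send, Err, Init, Ack}; fixed.
Sat(EF (AX ¬lock)) = {Grant, Sync, Send, Err, Init, Ack}
Grant ∈ Sat(EF (AX ¬lock)) = {Grant, Sync, Send, Err, Init, Ack}, so the formula holds at Grant.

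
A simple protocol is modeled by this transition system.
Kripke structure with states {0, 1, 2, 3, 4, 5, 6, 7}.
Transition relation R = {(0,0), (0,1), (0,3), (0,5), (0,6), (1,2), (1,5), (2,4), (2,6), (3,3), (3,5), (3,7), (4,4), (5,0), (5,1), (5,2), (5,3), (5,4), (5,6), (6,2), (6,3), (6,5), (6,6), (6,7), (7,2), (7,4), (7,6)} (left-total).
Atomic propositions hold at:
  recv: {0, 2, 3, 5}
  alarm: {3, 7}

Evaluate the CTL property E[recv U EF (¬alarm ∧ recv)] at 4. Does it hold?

No

Sat(¬alarm) = {0, 1, 2, 4, 5, 6}
Sat(¬alarm ∧ recv) = {0, 2, 5}
EF (¬alarm ∧ recv): least fixpoint, start Z0 = {0, 2, 5}, add states with some successor in Z. Z1 = {0, 1, 2, 3, 5, 6, 7}; fixed.
Sat(EF (¬alarm ∧ recv)) = {0, 1, 2, 3, 5, 6, 7}
E[recv U EF (¬alarm ∧ recv)]: least fixpoint, start Z0 = Sat(EF (¬alarm ∧ recv)) = {0, 1, 2, 3, 5, 6, 7}, add states in Sat(recv) with some successor in Z. Already a fixed point.
Sat(E[recv U EF (¬alarm ∧ recv)]) = {0, 1, 2, 3, 5, 6, 7}
4 ∉ Sat(E[recv U EF (¬alarm ∧ recv)]) = {0, 1, 2, 3, 5, 6, 7}, so the formula does not hold at 4.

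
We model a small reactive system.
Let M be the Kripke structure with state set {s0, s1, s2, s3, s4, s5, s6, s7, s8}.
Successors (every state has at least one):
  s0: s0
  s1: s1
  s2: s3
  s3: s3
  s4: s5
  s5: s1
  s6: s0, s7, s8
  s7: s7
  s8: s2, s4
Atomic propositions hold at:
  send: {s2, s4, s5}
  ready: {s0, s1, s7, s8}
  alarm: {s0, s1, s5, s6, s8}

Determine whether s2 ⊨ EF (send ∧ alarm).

No

Sat(send ∧ alarm) = {s5}
EF (send ∧ alarm): least fixpoint, start Z0 = {s5}, add states with some successor in Z. Z1 = {s4, s5}; Z2 = {s4, s5, s8}; Z3 = {s4, s5, s6, s8}; fixed.
Sat(EF (send ∧ alarm)) = {s4, s5, s6, s8}
s2 ∉ Sat(EF (send ∧ alarm)) = {s4, s5, s6, s8}, so the formula does not hold at s2.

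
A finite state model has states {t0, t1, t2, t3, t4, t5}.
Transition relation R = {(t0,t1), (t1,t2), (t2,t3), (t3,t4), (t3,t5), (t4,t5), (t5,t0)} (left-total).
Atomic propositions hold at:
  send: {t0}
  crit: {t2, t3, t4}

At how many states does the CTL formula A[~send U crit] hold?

4

Sat(~send) = {t1, t2, t3, t4, t5}
A[~send U crit]: least fixpoint, start Z0 = Sat(crit) = {t2, t3, t4}, add states in Sat(~send) with every successor in Z. Z1 = {t1, t2, t3, t4}; fixed.
Sat(A[~send U crit]) = {t1, t2, t3, t4}
|Sat(A[~send U crit])| = |{t1, t2, t3, t4}| = 4.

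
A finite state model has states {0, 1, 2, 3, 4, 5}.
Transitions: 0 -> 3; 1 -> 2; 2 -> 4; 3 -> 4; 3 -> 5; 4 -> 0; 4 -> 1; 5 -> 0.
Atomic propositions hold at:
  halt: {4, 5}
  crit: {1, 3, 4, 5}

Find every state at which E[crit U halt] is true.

E[crit U halt]: least fixpoint, start Z0 = Sat(halt) = {4, 5}, add states in Sat(crit) with some successor in Z. Z1 = {3, 4, 5}; fixed.
Sat(E[crit U halt]) = {3, 4, 5}

{3, 4, 5}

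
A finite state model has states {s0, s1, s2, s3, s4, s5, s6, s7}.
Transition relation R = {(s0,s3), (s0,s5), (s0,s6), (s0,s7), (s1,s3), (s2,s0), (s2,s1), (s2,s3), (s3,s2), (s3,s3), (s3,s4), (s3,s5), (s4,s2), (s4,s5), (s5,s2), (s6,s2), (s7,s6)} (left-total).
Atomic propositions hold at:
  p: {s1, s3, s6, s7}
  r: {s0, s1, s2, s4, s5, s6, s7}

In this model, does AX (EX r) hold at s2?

No

Sat(EX r) = {s : some successor in {s0, s1, s2, s4, s5, s6, s7}} = {s0, s2, s3, s4, s5, s6, s7}
Sat(AX (EX r)) = {s : every successor in {s0, s2, s3, s4, s5, s6, s7}} = {s0, s1, s3, s4, s5, s6, s7}
s2 ∉ Sat(AX (EX r)) = {s0, s1, s3, s4, s5, s6, s7}, so the formula does not hold at s2.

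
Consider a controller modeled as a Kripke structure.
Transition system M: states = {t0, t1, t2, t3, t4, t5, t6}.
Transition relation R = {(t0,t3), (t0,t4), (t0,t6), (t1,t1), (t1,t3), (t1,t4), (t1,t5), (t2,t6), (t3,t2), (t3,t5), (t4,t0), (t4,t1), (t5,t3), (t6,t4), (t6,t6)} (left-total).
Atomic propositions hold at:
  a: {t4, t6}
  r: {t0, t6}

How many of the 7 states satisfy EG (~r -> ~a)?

Sat(~r) = {t1, t2, t3, t4, t5}
Sat(~a) = {t0, t1, t2, t3, t5}
Sat(~r -> ~a) = {t0, t1, t2, t3, t5, t6}
EG (~r -> ~a): greatest fixpoint, start Z0 = {t0, t1, t2, t3, t5, t6}, keep only states in Sat with some successor in Z. Already a fixed point.
Sat(EG (~r -> ~a)) = {t0, t1, t2, t3, t5, t6}
|Sat(EG (~r -> ~a))| = |{t0, t1, t2, t3, t5, t6}| = 6.

6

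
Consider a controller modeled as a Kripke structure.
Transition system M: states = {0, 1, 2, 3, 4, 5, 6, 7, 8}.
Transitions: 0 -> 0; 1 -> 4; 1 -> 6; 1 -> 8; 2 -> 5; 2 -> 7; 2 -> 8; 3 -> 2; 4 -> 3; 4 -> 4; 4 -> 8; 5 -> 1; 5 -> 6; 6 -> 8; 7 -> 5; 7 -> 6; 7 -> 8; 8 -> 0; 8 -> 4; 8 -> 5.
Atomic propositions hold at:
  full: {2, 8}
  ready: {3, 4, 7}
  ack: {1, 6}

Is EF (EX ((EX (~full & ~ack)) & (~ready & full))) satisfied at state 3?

Yes

Sat(~full) = {0, 1, 3, 4, 5, 6, 7}
Sat(~ack) = {0, 2, 3, 4, 5, 7, 8}
Sat(~full & ~ack) = {0, 3, 4, 5, 7}
Sat(EX (~full & ~ack)) = {s : some successor in {0, 3, 4, 5, 7}} = {0, 1, 2, 4, 7, 8}
Sat(~ready) = {0, 1, 2, 5, 6, 8}
Sat(~ready & full) = {2, 8}
Sat((EX (~full & ~ack)) & (~ready & full)) = {2, 8}
Sat(EX ((EX (~full & ~ack)) & (~ready & full))) = {s : some successor in {2, 8}} = {1, 2, 3, 4, 6, 7}
EF (EX ((EX (~full & ~ack)) & (~ready & full))): least fixpoint, start Z0 = {1, 2, 3, 4, 6, 7}, add states with some successor in Z. Z1 = {1, 2, 3, 4, 5, 6, 7, 8}; fixed.
Sat(EF (EX ((EX (~full & ~ack)) & (~ready & full)))) = {1, 2, 3, 4, 5, 6, 7, 8}
3 ∈ Sat(EF (EX ((EX (~full & ~ack)) & (~ready & full)))) = {1, 2, 3, 4, 5, 6, 7, 8}, so the formula holds at 3.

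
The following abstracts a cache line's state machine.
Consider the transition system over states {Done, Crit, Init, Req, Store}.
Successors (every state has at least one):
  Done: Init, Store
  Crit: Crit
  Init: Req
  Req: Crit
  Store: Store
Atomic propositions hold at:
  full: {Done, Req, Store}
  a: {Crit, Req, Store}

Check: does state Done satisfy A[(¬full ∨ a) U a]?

Sat(¬full) = {Crit, Init}
Sat(¬full ∨ a) = {Crit, Init, Req, Store}
A[(¬full ∨ a) U a]: least fixpoint, start Z0 = Sat(a) = {Crit, Req, Store}, add states in Sat(¬full ∨ a) with every successor in Z. Z1 = {Crit, Init, Req, Store}; fixed.
Sat(A[(¬full ∨ a) U a]) = {Crit, Init, Req, Store}
Done ∉ Sat(A[(¬full ∨ a) U a]) = {Crit, Init, Req, Store}, so the formula does not hold at Done.

No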